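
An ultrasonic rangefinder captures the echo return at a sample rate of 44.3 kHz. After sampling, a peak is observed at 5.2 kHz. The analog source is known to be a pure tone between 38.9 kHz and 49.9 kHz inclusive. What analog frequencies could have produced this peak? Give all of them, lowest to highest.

Frequencies that alias to 5.2 kHz are k·fs ± 5.2 kHz for integer k ≥ 0.
k=0: 5.2 kHz.
k=1: 39.1 kHz, 49.5 kHz.
k=2: 83.4 kHz, 93.8 kHz.
Within [38.9 kHz, 49.9 kHz]: 39.1 kHz, 49.5 kHz.

39.1 kHz, 49.5 kHz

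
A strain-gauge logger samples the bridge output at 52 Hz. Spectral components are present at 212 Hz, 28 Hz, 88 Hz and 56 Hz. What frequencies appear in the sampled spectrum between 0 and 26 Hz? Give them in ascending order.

fs/2 = 26 Hz.
212 Hz mod fs = 4 Hz.
4 Hz ≤ fs/2 = 26 Hz, appears at 4 Hz.
28 Hz > fs/2 = 26 Hz, folds to fs − 28 Hz = 24 Hz.
88 Hz mod fs = 36 Hz.
36 Hz > fs/2 = 26 Hz, folds to fs − 36 Hz = 16 Hz.
56 Hz mod fs = 4 Hz.
4 Hz ≤ fs/2 = 26 Hz, appears at 4 Hz.
Distinct values: {4 Hz, 16 Hz, 24 Hz}.

4 Hz, 16 Hz, 24 Hz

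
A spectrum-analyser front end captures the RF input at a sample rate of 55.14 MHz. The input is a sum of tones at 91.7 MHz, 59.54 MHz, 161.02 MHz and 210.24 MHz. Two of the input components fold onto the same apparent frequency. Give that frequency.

fs/2 = 27.57 MHz.
91.7 MHz mod fs = 36.56 MHz.
36.56 MHz > fs/2 = 27.57 MHz, folds to fs − 36.56 MHz = 18.58 MHz.
59.54 MHz mod fs = 4.4 MHz.
4.4 MHz ≤ fs/2 = 27.57 MHz, appears at 4.4 MHz.
161.02 MHz mod fs = 50.74 MHz.
50.74 MHz > fs/2 = 27.57 MHz, folds to fs − 50.74 MHz = 4.4 MHz.
210.24 MHz mod fs = 44.82 MHz.
44.82 MHz > fs/2 = 27.57 MHz, folds to fs − 44.82 MHz = 10.32 MHz.
59.54 MHz and 161.02 MHz both map to 4.4 MHz.

4.4 MHz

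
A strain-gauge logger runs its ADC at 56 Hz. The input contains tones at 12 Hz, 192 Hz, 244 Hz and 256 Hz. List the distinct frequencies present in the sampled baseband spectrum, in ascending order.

fs/2 = 28 Hz.
12 Hz ≤ fs/2 = 28 Hz, passes unchanged.
192 Hz mod fs = 24 Hz.
24 Hz ≤ fs/2 = 28 Hz, appears at 24 Hz.
244 Hz mod fs = 20 Hz.
20 Hz ≤ fs/2 = 28 Hz, appears at 20 Hz.
256 Hz mod fs = 32 Hz.
32 Hz > fs/2 = 28 Hz, folds to fs − 32 Hz = 24 Hz.
Distinct values: {12 Hz, 20 Hz, 24 Hz}.

12 Hz, 20 Hz, 24 Hz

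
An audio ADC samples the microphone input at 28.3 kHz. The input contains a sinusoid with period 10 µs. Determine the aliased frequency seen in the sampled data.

13.2 kHz

T = 10 µs → f = 1/T = 100 kHz.
100 kHz mod fs = 15.1 kHz.
15.1 kHz > fs/2 = 14.15 kHz, folds to fs − 15.1 kHz = 13.2 kHz.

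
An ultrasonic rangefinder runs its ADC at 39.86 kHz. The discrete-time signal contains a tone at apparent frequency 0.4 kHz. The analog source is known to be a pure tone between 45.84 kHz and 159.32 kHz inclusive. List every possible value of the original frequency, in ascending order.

Frequencies that alias to 0.4 kHz are k·fs ± 0.4 kHz for integer k ≥ 0.
k=0: 0.4 kHz.
k=1: 39.46 kHz, 40.26 kHz.
k=2: 79.32 kHz, 80.12 kHz.
k=3: 119.18 kHz, 119.98 kHz.
k=4: 159.04 kHz, 159.84 kHz.
k=5: 198.9 kHz, 199.7 kHz.
Within [45.84 kHz, 159.32 kHz]: 79.32 kHz, 80.12 kHz, 119.18 kHz, 119.98 kHz, 159.04 kHz.

79.32 kHz, 80.12 kHz, 119.18 kHz, 119.98 kHz, 159.04 kHz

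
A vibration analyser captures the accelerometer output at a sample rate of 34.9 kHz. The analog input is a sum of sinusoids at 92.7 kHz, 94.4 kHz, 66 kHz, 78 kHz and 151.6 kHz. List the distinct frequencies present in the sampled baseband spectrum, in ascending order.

fs/2 = 17.45 kHz.
92.7 kHz mod fs = 22.9 kHz.
22.9 kHz > fs/2 = 17.45 kHz, folds to fs − 22.9 kHz = 12 kHz.
94.4 kHz mod fs = 24.6 kHz.
24.6 kHz > fs/2 = 17.45 kHz, folds to fs − 24.6 kHz = 10.3 kHz.
66 kHz mod fs = 31.1 kHz.
31.1 kHz > fs/2 = 17.45 kHz, folds to fs − 31.1 kHz = 3.8 kHz.
78 kHz mod fs = 8.2 kHz.
8.2 kHz ≤ fs/2 = 17.45 kHz, appears at 8.2 kHz.
151.6 kHz mod fs = 12 kHz.
12 kHz ≤ fs/2 = 17.45 kHz, appears at 12 kHz.
Distinct values: {3.8 kHz, 8.2 kHz, 10.3 kHz, 12 kHz}.

3.8 kHz, 8.2 kHz, 10.3 kHz, 12 kHz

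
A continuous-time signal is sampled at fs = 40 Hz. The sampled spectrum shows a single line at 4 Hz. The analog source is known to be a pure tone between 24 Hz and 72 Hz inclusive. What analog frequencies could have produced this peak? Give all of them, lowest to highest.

36 Hz, 44 Hz

Frequencies that alias to 4 Hz are k·fs ± 4 Hz for integer k ≥ 0.
k=0: 4 Hz.
k=1: 36 Hz, 44 Hz.
k=2: 76 Hz, 84 Hz.
Within [24 Hz, 72 Hz]: 36 Hz, 44 Hz.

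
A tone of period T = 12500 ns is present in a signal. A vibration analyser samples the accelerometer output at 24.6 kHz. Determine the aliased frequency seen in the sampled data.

T = 12500 ns → f = 1/T = 80 kHz.
80 kHz mod fs = 6.2 kHz.
6.2 kHz ≤ fs/2 = 12.3 kHz, appears at 6.2 kHz.

6.2 kHz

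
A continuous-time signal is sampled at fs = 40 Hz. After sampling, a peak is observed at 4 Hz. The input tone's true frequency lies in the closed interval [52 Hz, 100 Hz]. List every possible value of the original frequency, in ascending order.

Frequencies that alias to 4 Hz are k·fs ± 4 Hz for integer k ≥ 0.
k=0: 4 Hz.
k=1: 36 Hz, 44 Hz.
k=2: 76 Hz, 84 Hz.
k=3: 116 Hz, 124 Hz.
Within [52 Hz, 100 Hz]: 76 Hz, 84 Hz.

76 Hz, 84 Hz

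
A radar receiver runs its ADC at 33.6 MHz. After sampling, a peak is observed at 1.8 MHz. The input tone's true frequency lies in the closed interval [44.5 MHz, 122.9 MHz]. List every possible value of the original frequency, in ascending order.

Frequencies that alias to 1.8 MHz are k·fs ± 1.8 MHz for integer k ≥ 0.
k=0: 1.8 MHz.
k=1: 31.8 MHz, 35.4 MHz.
k=2: 65.4 MHz, 69 MHz.
k=3: 99 MHz, 102.6 MHz.
k=4: 132.6 MHz, 136.2 MHz.
Within [44.5 MHz, 122.9 MHz]: 65.4 MHz, 69 MHz, 99 MHz, 102.6 MHz.

65.4 MHz, 69 MHz, 99 MHz, 102.6 MHz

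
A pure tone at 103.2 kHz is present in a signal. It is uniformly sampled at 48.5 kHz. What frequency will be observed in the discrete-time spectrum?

6.2 kHz

103.2 kHz mod fs = 6.2 kHz.
6.2 kHz ≤ fs/2 = 24.25 kHz, appears at 6.2 kHz.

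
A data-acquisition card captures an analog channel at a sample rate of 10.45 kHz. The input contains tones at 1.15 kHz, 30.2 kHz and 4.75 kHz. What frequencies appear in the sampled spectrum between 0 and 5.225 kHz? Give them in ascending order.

fs/2 = 5.225 kHz.
1.15 kHz ≤ fs/2 = 5.225 kHz, passes unchanged.
30.2 kHz mod fs = 9.3 kHz.
9.3 kHz > fs/2 = 5.225 kHz, folds to fs − 9.3 kHz = 1.15 kHz.
4.75 kHz ≤ fs/2 = 5.225 kHz, passes unchanged.
Distinct values: {1.15 kHz, 4.75 kHz}.

1.15 kHz, 4.75 kHz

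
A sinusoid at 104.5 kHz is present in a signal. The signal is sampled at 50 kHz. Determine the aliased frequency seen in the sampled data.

104.5 kHz mod fs = 4.5 kHz.
4.5 kHz ≤ fs/2 = 25 kHz, appears at 4.5 kHz.

4.5 kHz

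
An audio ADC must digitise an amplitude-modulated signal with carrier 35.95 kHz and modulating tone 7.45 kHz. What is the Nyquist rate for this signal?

AM sidebands sit at fc ± fm = 28.5 kHz and 43.4 kHz.
Highest-frequency component: 43.4 kHz.
Nyquist rate = 2 × 43.4 kHz = 86.8 kHz.

86.8 kHz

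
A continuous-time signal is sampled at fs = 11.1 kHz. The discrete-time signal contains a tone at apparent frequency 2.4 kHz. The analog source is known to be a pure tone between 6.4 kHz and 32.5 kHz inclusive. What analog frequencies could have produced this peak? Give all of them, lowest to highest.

8.7 kHz, 13.5 kHz, 19.8 kHz, 24.6 kHz, 30.9 kHz

Frequencies that alias to 2.4 kHz are k·fs ± 2.4 kHz for integer k ≥ 0.
k=0: 2.4 kHz.
k=1: 8.7 kHz, 13.5 kHz.
k=2: 19.8 kHz, 24.6 kHz.
k=3: 30.9 kHz, 35.7 kHz.
k=4: 42 kHz, 46.8 kHz.
Within [6.4 kHz, 32.5 kHz]: 8.7 kHz, 13.5 kHz, 19.8 kHz, 24.6 kHz, 30.9 kHz.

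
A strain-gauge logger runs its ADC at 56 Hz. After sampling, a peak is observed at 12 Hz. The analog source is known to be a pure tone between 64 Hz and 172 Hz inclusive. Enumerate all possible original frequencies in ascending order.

68 Hz, 100 Hz, 124 Hz, 156 Hz

Frequencies that alias to 12 Hz are k·fs ± 12 Hz for integer k ≥ 0.
k=0: 12 Hz.
k=1: 44 Hz, 68 Hz.
k=2: 100 Hz, 124 Hz.
k=3: 156 Hz, 180 Hz.
k=4: 212 Hz, 236 Hz.
Within [64 Hz, 172 Hz]: 68 Hz, 100 Hz, 124 Hz, 156 Hz.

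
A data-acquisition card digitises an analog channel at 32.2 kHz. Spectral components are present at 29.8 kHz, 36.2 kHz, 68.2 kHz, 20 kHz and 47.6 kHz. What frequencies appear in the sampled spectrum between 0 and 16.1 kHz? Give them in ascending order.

fs/2 = 16.1 kHz.
29.8 kHz > fs/2 = 16.1 kHz, folds to fs − 29.8 kHz = 2.4 kHz.
36.2 kHz mod fs = 4 kHz.
4 kHz ≤ fs/2 = 16.1 kHz, appears at 4 kHz.
68.2 kHz mod fs = 3.8 kHz.
3.8 kHz ≤ fs/2 = 16.1 kHz, appears at 3.8 kHz.
20 kHz > fs/2 = 16.1 kHz, folds to fs − 20 kHz = 12.2 kHz.
47.6 kHz mod fs = 15.4 kHz.
15.4 kHz ≤ fs/2 = 16.1 kHz, appears at 15.4 kHz.
Distinct values: {2.4 kHz, 3.8 kHz, 4 kHz, 12.2 kHz, 15.4 kHz}.

2.4 kHz, 3.8 kHz, 4 kHz, 12.2 kHz, 15.4 kHz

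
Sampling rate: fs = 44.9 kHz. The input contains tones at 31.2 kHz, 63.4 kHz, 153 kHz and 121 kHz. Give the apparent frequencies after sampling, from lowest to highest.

fs/2 = 22.45 kHz.
31.2 kHz > fs/2 = 22.45 kHz, folds to fs − 31.2 kHz = 13.7 kHz.
63.4 kHz mod fs = 18.5 kHz.
18.5 kHz ≤ fs/2 = 22.45 kHz, appears at 18.5 kHz.
153 kHz mod fs = 18.3 kHz.
18.3 kHz ≤ fs/2 = 22.45 kHz, appears at 18.3 kHz.
121 kHz mod fs = 31.2 kHz.
31.2 kHz > fs/2 = 22.45 kHz, folds to fs − 31.2 kHz = 13.7 kHz.
Distinct values: {13.7 kHz, 18.3 kHz, 18.5 kHz}.

13.7 kHz, 18.3 kHz, 18.5 kHz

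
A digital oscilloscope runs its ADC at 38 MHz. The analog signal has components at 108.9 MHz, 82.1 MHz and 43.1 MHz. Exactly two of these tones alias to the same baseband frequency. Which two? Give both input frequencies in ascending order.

fs/2 = 19 MHz.
108.9 MHz mod fs = 32.9 MHz.
32.9 MHz > fs/2 = 19 MHz, folds to fs − 32.9 MHz = 5.1 MHz.
82.1 MHz mod fs = 6.1 MHz.
6.1 MHz ≤ fs/2 = 19 MHz, appears at 6.1 MHz.
43.1 MHz mod fs = 5.1 MHz.
5.1 MHz ≤ fs/2 = 19 MHz, appears at 5.1 MHz.
43.1 MHz and 108.9 MHz both map to 5.1 MHz.

43.1 MHz, 108.9 MHz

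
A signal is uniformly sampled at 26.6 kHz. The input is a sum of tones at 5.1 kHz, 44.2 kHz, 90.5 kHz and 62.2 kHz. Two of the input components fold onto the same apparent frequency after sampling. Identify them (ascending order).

fs/2 = 13.3 kHz.
5.1 kHz ≤ fs/2 = 13.3 kHz, passes unchanged.
44.2 kHz mod fs = 17.6 kHz.
17.6 kHz > fs/2 = 13.3 kHz, folds to fs − 17.6 kHz = 9 kHz.
90.5 kHz mod fs = 10.7 kHz.
10.7 kHz ≤ fs/2 = 13.3 kHz, appears at 10.7 kHz.
62.2 kHz mod fs = 9 kHz.
9 kHz ≤ fs/2 = 13.3 kHz, appears at 9 kHz.
44.2 kHz and 62.2 kHz both map to 9 kHz.

44.2 kHz, 62.2 kHz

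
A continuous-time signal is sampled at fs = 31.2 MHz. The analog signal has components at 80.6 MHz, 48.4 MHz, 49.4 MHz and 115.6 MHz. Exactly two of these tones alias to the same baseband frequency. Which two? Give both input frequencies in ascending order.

fs/2 = 15.6 MHz.
80.6 MHz mod fs = 18.2 MHz.
18.2 MHz > fs/2 = 15.6 MHz, folds to fs − 18.2 MHz = 13 MHz.
48.4 MHz mod fs = 17.2 MHz.
17.2 MHz > fs/2 = 15.6 MHz, folds to fs − 17.2 MHz = 14 MHz.
49.4 MHz mod fs = 18.2 MHz.
18.2 MHz > fs/2 = 15.6 MHz, folds to fs − 18.2 MHz = 13 MHz.
115.6 MHz mod fs = 22 MHz.
22 MHz > fs/2 = 15.6 MHz, folds to fs − 22 MHz = 9.2 MHz.
49.4 MHz and 80.6 MHz both map to 13 MHz.

49.4 MHz, 80.6 MHz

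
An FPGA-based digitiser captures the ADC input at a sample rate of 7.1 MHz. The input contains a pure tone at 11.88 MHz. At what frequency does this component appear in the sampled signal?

11.88 MHz mod fs = 4.78 MHz.
4.78 MHz > fs/2 = 3.55 MHz, folds to fs − 4.78 MHz = 2.32 MHz.

2.32 MHz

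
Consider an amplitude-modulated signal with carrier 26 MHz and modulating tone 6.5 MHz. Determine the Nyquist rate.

65 MHz

AM sidebands sit at fc ± fm = 19.5 MHz and 32.5 MHz.
Highest-frequency component: 32.5 MHz.
Nyquist rate = 2 × 32.5 MHz = 65 MHz.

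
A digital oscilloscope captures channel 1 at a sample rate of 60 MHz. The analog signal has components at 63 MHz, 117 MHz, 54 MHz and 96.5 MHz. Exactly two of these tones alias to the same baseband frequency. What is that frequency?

3 MHz

fs/2 = 30 MHz.
63 MHz mod fs = 3 MHz.
3 MHz ≤ fs/2 = 30 MHz, appears at 3 MHz.
117 MHz mod fs = 57 MHz.
57 MHz > fs/2 = 30 MHz, folds to fs − 57 MHz = 3 MHz.
54 MHz > fs/2 = 30 MHz, folds to fs − 54 MHz = 6 MHz.
96.5 MHz mod fs = 36.5 MHz.
36.5 MHz > fs/2 = 30 MHz, folds to fs − 36.5 MHz = 23.5 MHz.
63 MHz and 117 MHz both map to 3 MHz.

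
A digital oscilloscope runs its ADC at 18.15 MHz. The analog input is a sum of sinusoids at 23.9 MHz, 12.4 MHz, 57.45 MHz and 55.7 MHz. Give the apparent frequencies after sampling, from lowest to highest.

1.25 MHz, 3 MHz, 5.75 MHz

fs/2 = 9.075 MHz.
23.9 MHz mod fs = 5.75 MHz.
5.75 MHz ≤ fs/2 = 9.075 MHz, appears at 5.75 MHz.
12.4 MHz > fs/2 = 9.075 MHz, folds to fs − 12.4 MHz = 5.75 MHz.
57.45 MHz mod fs = 3 MHz.
3 MHz ≤ fs/2 = 9.075 MHz, appears at 3 MHz.
55.7 MHz mod fs = 1.25 MHz.
1.25 MHz ≤ fs/2 = 9.075 MHz, appears at 1.25 MHz.
Distinct values: {1.25 MHz, 3 MHz, 5.75 MHz}.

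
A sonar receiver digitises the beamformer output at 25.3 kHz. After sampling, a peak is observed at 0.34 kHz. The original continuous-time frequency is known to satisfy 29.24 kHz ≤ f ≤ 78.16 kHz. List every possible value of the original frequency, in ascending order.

Frequencies that alias to 0.34 kHz are k·fs ± 0.34 kHz for integer k ≥ 0.
k=0: 0.34 kHz.
k=1: 24.96 kHz, 25.64 kHz.
k=2: 50.26 kHz, 50.94 kHz.
k=3: 75.56 kHz, 76.24 kHz.
k=4: 100.86 kHz, 101.54 kHz.
Within [29.24 kHz, 78.16 kHz]: 50.26 kHz, 50.94 kHz, 75.56 kHz, 76.24 kHz.

50.26 kHz, 50.94 kHz, 75.56 kHz, 76.24 kHz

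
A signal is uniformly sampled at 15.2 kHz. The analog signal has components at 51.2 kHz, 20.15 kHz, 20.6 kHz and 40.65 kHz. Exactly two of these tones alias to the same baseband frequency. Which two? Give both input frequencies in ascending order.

fs/2 = 7.6 kHz.
51.2 kHz mod fs = 5.6 kHz.
5.6 kHz ≤ fs/2 = 7.6 kHz, appears at 5.6 kHz.
20.15 kHz mod fs = 4.95 kHz.
4.95 kHz ≤ fs/2 = 7.6 kHz, appears at 4.95 kHz.
20.6 kHz mod fs = 5.4 kHz.
5.4 kHz ≤ fs/2 = 7.6 kHz, appears at 5.4 kHz.
40.65 kHz mod fs = 10.25 kHz.
10.25 kHz > fs/2 = 7.6 kHz, folds to fs − 10.25 kHz = 4.95 kHz.
20.15 kHz and 40.65 kHz both map to 4.95 kHz.

20.15 kHz, 40.65 kHz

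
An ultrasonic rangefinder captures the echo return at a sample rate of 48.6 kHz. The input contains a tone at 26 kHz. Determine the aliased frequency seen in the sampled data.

22.6 kHz

26 kHz > fs/2 = 24.3 kHz, folds to fs − 26 kHz = 22.6 kHz.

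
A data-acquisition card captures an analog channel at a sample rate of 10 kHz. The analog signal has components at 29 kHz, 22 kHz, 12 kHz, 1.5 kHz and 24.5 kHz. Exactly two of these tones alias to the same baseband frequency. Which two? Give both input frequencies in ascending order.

12 kHz, 22 kHz

fs/2 = 5 kHz.
29 kHz mod fs = 9 kHz.
9 kHz > fs/2 = 5 kHz, folds to fs − 9 kHz = 1 kHz.
22 kHz mod fs = 2 kHz.
2 kHz ≤ fs/2 = 5 kHz, appears at 2 kHz.
12 kHz mod fs = 2 kHz.
2 kHz ≤ fs/2 = 5 kHz, appears at 2 kHz.
1.5 kHz ≤ fs/2 = 5 kHz, passes unchanged.
24.5 kHz mod fs = 4.5 kHz.
4.5 kHz ≤ fs/2 = 5 kHz, appears at 4.5 kHz.
12 kHz and 22 kHz both map to 2 kHz.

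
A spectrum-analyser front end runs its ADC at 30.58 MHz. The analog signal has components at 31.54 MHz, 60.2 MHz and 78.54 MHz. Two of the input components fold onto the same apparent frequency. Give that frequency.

fs/2 = 15.29 MHz.
31.54 MHz mod fs = 0.96 MHz.
0.96 MHz ≤ fs/2 = 15.29 MHz, appears at 0.96 MHz.
60.2 MHz mod fs = 29.62 MHz.
29.62 MHz > fs/2 = 15.29 MHz, folds to fs − 29.62 MHz = 0.96 MHz.
78.54 MHz mod fs = 17.38 MHz.
17.38 MHz > fs/2 = 15.29 MHz, folds to fs − 17.38 MHz = 13.2 MHz.
31.54 MHz and 60.2 MHz both map to 0.96 MHz.

0.96 MHz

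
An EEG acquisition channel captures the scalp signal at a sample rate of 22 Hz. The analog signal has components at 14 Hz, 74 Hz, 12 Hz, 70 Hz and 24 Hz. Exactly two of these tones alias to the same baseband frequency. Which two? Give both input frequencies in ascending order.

fs/2 = 11 Hz.
14 Hz > fs/2 = 11 Hz, folds to fs − 14 Hz = 8 Hz.
74 Hz mod fs = 8 Hz.
8 Hz ≤ fs/2 = 11 Hz, appears at 8 Hz.
12 Hz > fs/2 = 11 Hz, folds to fs − 12 Hz = 10 Hz.
70 Hz mod fs = 4 Hz.
4 Hz ≤ fs/2 = 11 Hz, appears at 4 Hz.
24 Hz mod fs = 2 Hz.
2 Hz ≤ fs/2 = 11 Hz, appears at 2 Hz.
14 Hz and 74 Hz both map to 8 Hz.

14 Hz, 74 Hz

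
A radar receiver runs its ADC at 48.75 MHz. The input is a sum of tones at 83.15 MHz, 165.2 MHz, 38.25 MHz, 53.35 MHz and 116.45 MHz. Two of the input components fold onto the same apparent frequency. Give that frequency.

18.95 MHz

fs/2 = 24.375 MHz.
83.15 MHz mod fs = 34.4 MHz.
34.4 MHz > fs/2 = 24.375 MHz, folds to fs − 34.4 MHz = 14.35 MHz.
165.2 MHz mod fs = 18.95 MHz.
18.95 MHz ≤ fs/2 = 24.375 MHz, appears at 18.95 MHz.
38.25 MHz > fs/2 = 24.375 MHz, folds to fs − 38.25 MHz = 10.5 MHz.
53.35 MHz mod fs = 4.6 MHz.
4.6 MHz ≤ fs/2 = 24.375 MHz, appears at 4.6 MHz.
116.45 MHz mod fs = 18.95 MHz.
18.95 MHz ≤ fs/2 = 24.375 MHz, appears at 18.95 MHz.
116.45 MHz and 165.2 MHz both map to 18.95 MHz.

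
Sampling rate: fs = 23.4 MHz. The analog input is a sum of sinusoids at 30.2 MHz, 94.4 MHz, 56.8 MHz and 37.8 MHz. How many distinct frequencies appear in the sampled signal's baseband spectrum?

4

fs/2 = 11.7 MHz.
30.2 MHz mod fs = 6.8 MHz.
6.8 MHz ≤ fs/2 = 11.7 MHz, appears at 6.8 MHz.
94.4 MHz mod fs = 0.8 MHz.
0.8 MHz ≤ fs/2 = 11.7 MHz, appears at 0.8 MHz.
56.8 MHz mod fs = 10 MHz.
10 MHz ≤ fs/2 = 11.7 MHz, appears at 10 MHz.
37.8 MHz mod fs = 14.4 MHz.
14.4 MHz > fs/2 = 11.7 MHz, folds to fs − 14.4 MHz = 9 MHz.
Distinct values: {0.8 MHz, 6.8 MHz, 9 MHz, 10 MHz} → 4.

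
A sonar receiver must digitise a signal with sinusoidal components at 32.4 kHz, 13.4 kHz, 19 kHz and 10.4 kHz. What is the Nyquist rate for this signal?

64.8 kHz

Highest-frequency component: 32.4 kHz.
Nyquist rate = 2 × 32.4 kHz = 64.8 kHz.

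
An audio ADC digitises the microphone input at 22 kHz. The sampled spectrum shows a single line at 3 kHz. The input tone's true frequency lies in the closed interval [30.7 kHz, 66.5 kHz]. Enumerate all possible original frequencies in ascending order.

Frequencies that alias to 3 kHz are k·fs ± 3 kHz for integer k ≥ 0.
k=0: 3 kHz.
k=1: 19 kHz, 25 kHz.
k=2: 41 kHz, 47 kHz.
k=3: 63 kHz, 69 kHz.
k=4: 85 kHz, 91 kHz.
Within [30.7 kHz, 66.5 kHz]: 41 kHz, 47 kHz, 63 kHz.

41 kHz, 47 kHz, 63 kHz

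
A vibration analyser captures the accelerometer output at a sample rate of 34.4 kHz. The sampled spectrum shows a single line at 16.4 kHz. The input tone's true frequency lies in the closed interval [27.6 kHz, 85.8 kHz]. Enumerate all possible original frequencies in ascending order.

Frequencies that alias to 16.4 kHz are k·fs ± 16.4 kHz for integer k ≥ 0.
k=0: 16.4 kHz.
k=1: 18 kHz, 50.8 kHz.
k=2: 52.4 kHz, 85.2 kHz.
k=3: 86.8 kHz, 119.6 kHz.
Within [27.6 kHz, 85.8 kHz]: 50.8 kHz, 52.4 kHz, 85.2 kHz.

50.8 kHz, 52.4 kHz, 85.2 kHz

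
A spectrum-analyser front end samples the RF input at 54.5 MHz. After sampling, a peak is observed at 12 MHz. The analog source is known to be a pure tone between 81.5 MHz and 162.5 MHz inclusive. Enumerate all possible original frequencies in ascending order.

97 MHz, 121 MHz, 151.5 MHz

Frequencies that alias to 12 MHz are k·fs ± 12 MHz for integer k ≥ 0.
k=0: 12 MHz.
k=1: 42.5 MHz, 66.5 MHz.
k=2: 97 MHz, 121 MHz.
k=3: 151.5 MHz, 175.5 MHz.
k=4: 206 MHz, 230 MHz.
Within [81.5 MHz, 162.5 MHz]: 97 MHz, 121 MHz, 151.5 MHz.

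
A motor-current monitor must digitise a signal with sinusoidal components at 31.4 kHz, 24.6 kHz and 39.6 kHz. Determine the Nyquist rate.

Highest-frequency component: 39.6 kHz.
Nyquist rate = 2 × 39.6 kHz = 79.2 kHz.

79.2 kHz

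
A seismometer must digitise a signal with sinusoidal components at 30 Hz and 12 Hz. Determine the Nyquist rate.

60 Hz

Highest-frequency component: 30 Hz.
Nyquist rate = 2 × 30 Hz = 60 Hz.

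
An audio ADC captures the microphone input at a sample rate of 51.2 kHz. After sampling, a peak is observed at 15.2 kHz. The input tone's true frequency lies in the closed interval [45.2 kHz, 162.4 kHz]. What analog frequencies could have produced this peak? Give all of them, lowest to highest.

66.4 kHz, 87.2 kHz, 117.6 kHz, 138.4 kHz

Frequencies that alias to 15.2 kHz are k·fs ± 15.2 kHz for integer k ≥ 0.
k=0: 15.2 kHz.
k=1: 36 kHz, 66.4 kHz.
k=2: 87.2 kHz, 117.6 kHz.
k=3: 138.4 kHz, 168.8 kHz.
k=4: 189.6 kHz, 220 kHz.
Within [45.2 kHz, 162.4 kHz]: 66.4 kHz, 87.2 kHz, 117.6 kHz, 138.4 kHz.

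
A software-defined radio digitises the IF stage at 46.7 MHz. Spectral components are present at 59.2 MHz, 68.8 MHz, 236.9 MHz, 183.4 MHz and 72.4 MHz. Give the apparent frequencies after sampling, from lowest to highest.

fs/2 = 23.35 MHz.
59.2 MHz mod fs = 12.5 MHz.
12.5 MHz ≤ fs/2 = 23.35 MHz, appears at 12.5 MHz.
68.8 MHz mod fs = 22.1 MHz.
22.1 MHz ≤ fs/2 = 23.35 MHz, appears at 22.1 MHz.
236.9 MHz mod fs = 3.4 MHz.
3.4 MHz ≤ fs/2 = 23.35 MHz, appears at 3.4 MHz.
183.4 MHz mod fs = 43.3 MHz.
43.3 MHz > fs/2 = 23.35 MHz, folds to fs − 43.3 MHz = 3.4 MHz.
72.4 MHz mod fs = 25.7 MHz.
25.7 MHz > fs/2 = 23.35 MHz, folds to fs − 25.7 MHz = 21 MHz.
Distinct values: {3.4 MHz, 12.5 MHz, 21 MHz, 22.1 MHz}.

3.4 MHz, 12.5 MHz, 21 MHz, 22.1 MHz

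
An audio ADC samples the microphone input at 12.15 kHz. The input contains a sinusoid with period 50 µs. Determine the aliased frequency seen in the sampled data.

T = 50 µs → f = 1/T = 20 kHz.
20 kHz mod fs = 7.85 kHz.
7.85 kHz > fs/2 = 6.075 kHz, folds to fs − 7.85 kHz = 4.3 kHz.

4.3 kHz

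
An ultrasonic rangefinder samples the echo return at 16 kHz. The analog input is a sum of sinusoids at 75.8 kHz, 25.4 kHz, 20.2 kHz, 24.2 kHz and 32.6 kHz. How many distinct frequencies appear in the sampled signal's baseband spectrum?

fs/2 = 8 kHz.
75.8 kHz mod fs = 11.8 kHz.
11.8 kHz > fs/2 = 8 kHz, folds to fs − 11.8 kHz = 4.2 kHz.
25.4 kHz mod fs = 9.4 kHz.
9.4 kHz > fs/2 = 8 kHz, folds to fs − 9.4 kHz = 6.6 kHz.
20.2 kHz mod fs = 4.2 kHz.
4.2 kHz ≤ fs/2 = 8 kHz, appears at 4.2 kHz.
24.2 kHz mod fs = 8.2 kHz.
8.2 kHz > fs/2 = 8 kHz, folds to fs − 8.2 kHz = 7.8 kHz.
32.6 kHz mod fs = 0.6 kHz.
0.6 kHz ≤ fs/2 = 8 kHz, appears at 0.6 kHz.
Distinct values: {0.6 kHz, 4.2 kHz, 6.6 kHz, 7.8 kHz} → 4.

4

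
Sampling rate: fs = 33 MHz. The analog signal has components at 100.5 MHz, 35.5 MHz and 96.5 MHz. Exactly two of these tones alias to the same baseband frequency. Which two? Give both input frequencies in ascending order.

fs/2 = 16.5 MHz.
100.5 MHz mod fs = 1.5 MHz.
1.5 MHz ≤ fs/2 = 16.5 MHz, appears at 1.5 MHz.
35.5 MHz mod fs = 2.5 MHz.
2.5 MHz ≤ fs/2 = 16.5 MHz, appears at 2.5 MHz.
96.5 MHz mod fs = 30.5 MHz.
30.5 MHz > fs/2 = 16.5 MHz, folds to fs − 30.5 MHz = 2.5 MHz.
35.5 MHz and 96.5 MHz both map to 2.5 MHz.

35.5 MHz, 96.5 MHz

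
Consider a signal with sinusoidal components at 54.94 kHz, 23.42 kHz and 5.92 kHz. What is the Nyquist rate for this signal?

109.88 kHz

Highest-frequency component: 54.94 kHz.
Nyquist rate = 2 × 54.94 kHz = 109.88 kHz.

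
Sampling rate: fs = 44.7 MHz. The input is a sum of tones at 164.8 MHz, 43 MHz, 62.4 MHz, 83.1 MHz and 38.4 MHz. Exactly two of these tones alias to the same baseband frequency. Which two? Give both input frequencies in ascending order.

fs/2 = 22.35 MHz.
164.8 MHz mod fs = 30.7 MHz.
30.7 MHz > fs/2 = 22.35 MHz, folds to fs − 30.7 MHz = 14 MHz.
43 MHz > fs/2 = 22.35 MHz, folds to fs − 43 MHz = 1.7 MHz.
62.4 MHz mod fs = 17.7 MHz.
17.7 MHz ≤ fs/2 = 22.35 MHz, appears at 17.7 MHz.
83.1 MHz mod fs = 38.4 MHz.
38.4 MHz > fs/2 = 22.35 MHz, folds to fs − 38.4 MHz = 6.3 MHz.
38.4 MHz > fs/2 = 22.35 MHz, folds to fs − 38.4 MHz = 6.3 MHz.
38.4 MHz and 83.1 MHz both map to 6.3 MHz.

38.4 MHz, 83.1 MHz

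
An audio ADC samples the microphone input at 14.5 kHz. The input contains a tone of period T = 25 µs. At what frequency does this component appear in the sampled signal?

T = 25 µs → f = 1/T = 40 kHz.
40 kHz mod fs = 11 kHz.
11 kHz > fs/2 = 7.25 kHz, folds to fs − 11 kHz = 3.5 kHz.

3.5 kHz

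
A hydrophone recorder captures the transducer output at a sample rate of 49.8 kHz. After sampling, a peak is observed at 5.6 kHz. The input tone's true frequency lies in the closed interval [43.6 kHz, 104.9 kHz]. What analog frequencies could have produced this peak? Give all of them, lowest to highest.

Frequencies that alias to 5.6 kHz are k·fs ± 5.6 kHz for integer k ≥ 0.
k=0: 5.6 kHz.
k=1: 44.2 kHz, 55.4 kHz.
k=2: 94 kHz, 105.2 kHz.
k=3: 143.8 kHz, 155 kHz.
Within [43.6 kHz, 104.9 kHz]: 44.2 kHz, 55.4 kHz, 94 kHz.

44.2 kHz, 55.4 kHz, 94 kHz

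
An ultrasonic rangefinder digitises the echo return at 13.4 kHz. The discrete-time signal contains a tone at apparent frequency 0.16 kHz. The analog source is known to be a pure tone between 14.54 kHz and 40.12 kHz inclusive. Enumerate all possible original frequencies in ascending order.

26.64 kHz, 26.96 kHz, 40.04 kHz

Frequencies that alias to 0.16 kHz are k·fs ± 0.16 kHz for integer k ≥ 0.
k=0: 0.16 kHz.
k=1: 13.24 kHz, 13.56 kHz.
k=2: 26.64 kHz, 26.96 kHz.
k=3: 40.04 kHz, 40.36 kHz.
k=4: 53.44 kHz, 53.76 kHz.
Within [14.54 kHz, 40.12 kHz]: 26.64 kHz, 26.96 kHz, 40.04 kHz.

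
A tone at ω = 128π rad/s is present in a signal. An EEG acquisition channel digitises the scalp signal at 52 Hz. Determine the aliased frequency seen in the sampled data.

12 Hz

ω = 128π rad/s → f = ω/(2π) = 64 Hz.
64 Hz mod fs = 12 Hz.
12 Hz ≤ fs/2 = 26 Hz, appears at 12 Hz.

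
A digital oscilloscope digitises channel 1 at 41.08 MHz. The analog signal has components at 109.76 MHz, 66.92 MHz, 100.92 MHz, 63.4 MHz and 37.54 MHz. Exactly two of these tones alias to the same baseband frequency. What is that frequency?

fs/2 = 20.54 MHz.
109.76 MHz mod fs = 27.6 MHz.
27.6 MHz > fs/2 = 20.54 MHz, folds to fs − 27.6 MHz = 13.48 MHz.
66.92 MHz mod fs = 25.84 MHz.
25.84 MHz > fs/2 = 20.54 MHz, folds to fs − 25.84 MHz = 15.24 MHz.
100.92 MHz mod fs = 18.76 MHz.
18.76 MHz ≤ fs/2 = 20.54 MHz, appears at 18.76 MHz.
63.4 MHz mod fs = 22.32 MHz.
22.32 MHz > fs/2 = 20.54 MHz, folds to fs − 22.32 MHz = 18.76 MHz.
37.54 MHz > fs/2 = 20.54 MHz, folds to fs − 37.54 MHz = 3.54 MHz.
63.4 MHz and 100.92 MHz both map to 18.76 MHz.

18.76 MHz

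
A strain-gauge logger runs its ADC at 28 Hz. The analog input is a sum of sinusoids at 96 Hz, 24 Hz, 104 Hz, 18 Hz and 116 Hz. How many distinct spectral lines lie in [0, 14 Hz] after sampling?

fs/2 = 14 Hz.
96 Hz mod fs = 12 Hz.
12 Hz ≤ fs/2 = 14 Hz, appears at 12 Hz.
24 Hz > fs/2 = 14 Hz, folds to fs − 24 Hz = 4 Hz.
104 Hz mod fs = 20 Hz.
20 Hz > fs/2 = 14 Hz, folds to fs − 20 Hz = 8 Hz.
18 Hz > fs/2 = 14 Hz, folds to fs − 18 Hz = 10 Hz.
116 Hz mod fs = 4 Hz.
4 Hz ≤ fs/2 = 14 Hz, appears at 4 Hz.
Distinct values: {4 Hz, 8 Hz, 10 Hz, 12 Hz} → 4.

4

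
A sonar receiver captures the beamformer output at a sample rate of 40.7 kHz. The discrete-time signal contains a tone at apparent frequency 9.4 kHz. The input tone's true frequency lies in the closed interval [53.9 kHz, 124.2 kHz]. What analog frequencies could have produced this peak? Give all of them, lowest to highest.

Frequencies that alias to 9.4 kHz are k·fs ± 9.4 kHz for integer k ≥ 0.
k=0: 9.4 kHz.
k=1: 31.3 kHz, 50.1 kHz.
k=2: 72 kHz, 90.8 kHz.
k=3: 112.7 kHz, 131.5 kHz.
k=4: 153.4 kHz, 172.2 kHz.
Within [53.9 kHz, 124.2 kHz]: 72 kHz, 90.8 kHz, 112.7 kHz.

72 kHz, 90.8 kHz, 112.7 kHz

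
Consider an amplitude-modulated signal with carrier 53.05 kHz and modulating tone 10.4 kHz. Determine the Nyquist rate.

126.9 kHz

AM sidebands sit at fc ± fm = 42.65 kHz and 63.45 kHz.
Highest-frequency component: 63.45 kHz.
Nyquist rate = 2 × 63.45 kHz = 126.9 kHz.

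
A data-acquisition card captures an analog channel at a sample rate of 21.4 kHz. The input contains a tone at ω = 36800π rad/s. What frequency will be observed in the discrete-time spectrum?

3 kHz

ω = 36800π rad/s → f = ω/(2π) = 18400 Hz = 18.4 kHz.
18.4 kHz > fs/2 = 10.7 kHz, folds to fs − 18.4 kHz = 3 kHz.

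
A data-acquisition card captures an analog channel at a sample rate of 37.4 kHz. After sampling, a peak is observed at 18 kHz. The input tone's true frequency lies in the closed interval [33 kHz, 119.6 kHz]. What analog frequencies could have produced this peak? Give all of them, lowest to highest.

Frequencies that alias to 18 kHz are k·fs ± 18 kHz for integer k ≥ 0.
k=0: 18 kHz.
k=1: 19.4 kHz, 55.4 kHz.
k=2: 56.8 kHz, 92.8 kHz.
k=3: 94.2 kHz, 130.2 kHz.
k=4: 131.6 kHz, 167.6 kHz.
Within [33 kHz, 119.6 kHz]: 55.4 kHz, 56.8 kHz, 92.8 kHz, 94.2 kHz.

55.4 kHz, 56.8 kHz, 92.8 kHz, 94.2 kHz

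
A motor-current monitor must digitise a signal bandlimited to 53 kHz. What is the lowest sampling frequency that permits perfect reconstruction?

106 kHz

Nyquist rate = 2 × 53 kHz = 106 kHz.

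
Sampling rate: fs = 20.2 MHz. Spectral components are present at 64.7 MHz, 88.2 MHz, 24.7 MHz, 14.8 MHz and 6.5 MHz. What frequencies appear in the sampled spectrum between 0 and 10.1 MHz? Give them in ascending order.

fs/2 = 10.1 MHz.
64.7 MHz mod fs = 4.1 MHz.
4.1 MHz ≤ fs/2 = 10.1 MHz, appears at 4.1 MHz.
88.2 MHz mod fs = 7.4 MHz.
7.4 MHz ≤ fs/2 = 10.1 MHz, appears at 7.4 MHz.
24.7 MHz mod fs = 4.5 MHz.
4.5 MHz ≤ fs/2 = 10.1 MHz, appears at 4.5 MHz.
14.8 MHz > fs/2 = 10.1 MHz, folds to fs − 14.8 MHz = 5.4 MHz.
6.5 MHz ≤ fs/2 = 10.1 MHz, passes unchanged.
Distinct values: {4.1 MHz, 4.5 MHz, 5.4 MHz, 6.5 MHz, 7.4 MHz}.

4.1 MHz, 4.5 MHz, 5.4 MHz, 6.5 MHz, 7.4 MHz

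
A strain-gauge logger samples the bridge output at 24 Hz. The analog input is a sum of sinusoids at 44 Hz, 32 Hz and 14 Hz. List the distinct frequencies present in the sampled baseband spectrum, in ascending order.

fs/2 = 12 Hz.
44 Hz mod fs = 20 Hz.
20 Hz > fs/2 = 12 Hz, folds to fs − 20 Hz = 4 Hz.
32 Hz mod fs = 8 Hz.
8 Hz ≤ fs/2 = 12 Hz, appears at 8 Hz.
14 Hz > fs/2 = 12 Hz, folds to fs − 14 Hz = 10 Hz.
Distinct values: {4 Hz, 8 Hz, 10 Hz}.

4 Hz, 8 Hz, 10 Hz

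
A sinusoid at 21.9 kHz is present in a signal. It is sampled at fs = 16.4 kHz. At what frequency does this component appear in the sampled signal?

5.5 kHz

21.9 kHz mod fs = 5.5 kHz.
5.5 kHz ≤ fs/2 = 8.2 kHz, appears at 5.5 kHz.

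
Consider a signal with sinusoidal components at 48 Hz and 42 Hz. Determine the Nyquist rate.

96 Hz

Highest-frequency component: 48 Hz.
Nyquist rate = 2 × 48 Hz = 96 Hz.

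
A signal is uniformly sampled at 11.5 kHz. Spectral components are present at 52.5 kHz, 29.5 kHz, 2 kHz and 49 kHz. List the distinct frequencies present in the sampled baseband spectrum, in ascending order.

fs/2 = 5.75 kHz.
52.5 kHz mod fs = 6.5 kHz.
6.5 kHz > fs/2 = 5.75 kHz, folds to fs − 6.5 kHz = 5 kHz.
29.5 kHz mod fs = 6.5 kHz.
6.5 kHz > fs/2 = 5.75 kHz, folds to fs − 6.5 kHz = 5 kHz.
2 kHz ≤ fs/2 = 5.75 kHz, passes unchanged.
49 kHz mod fs = 3 kHz.
3 kHz ≤ fs/2 = 5.75 kHz, appears at 3 kHz.
Distinct values: {2 kHz, 3 kHz, 5 kHz}.

2 kHz, 3 kHz, 5 kHz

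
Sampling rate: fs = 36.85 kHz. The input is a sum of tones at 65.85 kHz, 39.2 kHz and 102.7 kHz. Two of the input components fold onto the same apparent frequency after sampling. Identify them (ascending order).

fs/2 = 18.425 kHz.
65.85 kHz mod fs = 29 kHz.
29 kHz > fs/2 = 18.425 kHz, folds to fs − 29 kHz = 7.85 kHz.
39.2 kHz mod fs = 2.35 kHz.
2.35 kHz ≤ fs/2 = 18.425 kHz, appears at 2.35 kHz.
102.7 kHz mod fs = 29 kHz.
29 kHz > fs/2 = 18.425 kHz, folds to fs − 29 kHz = 7.85 kHz.
65.85 kHz and 102.7 kHz both map to 7.85 kHz.

65.85 kHz, 102.7 kHz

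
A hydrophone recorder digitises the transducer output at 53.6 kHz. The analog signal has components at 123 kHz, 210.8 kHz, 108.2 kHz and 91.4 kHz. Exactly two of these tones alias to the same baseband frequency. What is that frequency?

fs/2 = 26.8 kHz.
123 kHz mod fs = 15.8 kHz.
15.8 kHz ≤ fs/2 = 26.8 kHz, appears at 15.8 kHz.
210.8 kHz mod fs = 50 kHz.
50 kHz > fs/2 = 26.8 kHz, folds to fs − 50 kHz = 3.6 kHz.
108.2 kHz mod fs = 1 kHz.
1 kHz ≤ fs/2 = 26.8 kHz, appears at 1 kHz.
91.4 kHz mod fs = 37.8 kHz.
37.8 kHz > fs/2 = 26.8 kHz, folds to fs − 37.8 kHz = 15.8 kHz.
91.4 kHz and 123 kHz both map to 15.8 kHz.

15.8 kHz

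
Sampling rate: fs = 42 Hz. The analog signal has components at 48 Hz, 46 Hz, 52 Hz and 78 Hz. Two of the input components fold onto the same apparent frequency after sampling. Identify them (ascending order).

48 Hz, 78 Hz

fs/2 = 21 Hz.
48 Hz mod fs = 6 Hz.
6 Hz ≤ fs/2 = 21 Hz, appears at 6 Hz.
46 Hz mod fs = 4 Hz.
4 Hz ≤ fs/2 = 21 Hz, appears at 4 Hz.
52 Hz mod fs = 10 Hz.
10 Hz ≤ fs/2 = 21 Hz, appears at 10 Hz.
78 Hz mod fs = 36 Hz.
36 Hz > fs/2 = 21 Hz, folds to fs − 36 Hz = 6 Hz.
48 Hz and 78 Hz both map to 6 Hz.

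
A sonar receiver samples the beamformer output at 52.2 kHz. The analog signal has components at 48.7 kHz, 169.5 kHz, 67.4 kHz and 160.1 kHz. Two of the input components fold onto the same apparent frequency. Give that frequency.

fs/2 = 26.1 kHz.
48.7 kHz > fs/2 = 26.1 kHz, folds to fs − 48.7 kHz = 3.5 kHz.
169.5 kHz mod fs = 12.9 kHz.
12.9 kHz ≤ fs/2 = 26.1 kHz, appears at 12.9 kHz.
67.4 kHz mod fs = 15.2 kHz.
15.2 kHz ≤ fs/2 = 26.1 kHz, appears at 15.2 kHz.
160.1 kHz mod fs = 3.5 kHz.
3.5 kHz ≤ fs/2 = 26.1 kHz, appears at 3.5 kHz.
48.7 kHz and 160.1 kHz both map to 3.5 kHz.

3.5 kHz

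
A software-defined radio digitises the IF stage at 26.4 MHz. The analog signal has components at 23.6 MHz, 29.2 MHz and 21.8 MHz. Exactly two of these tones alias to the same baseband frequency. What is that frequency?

fs/2 = 13.2 MHz.
23.6 MHz > fs/2 = 13.2 MHz, folds to fs − 23.6 MHz = 2.8 MHz.
29.2 MHz mod fs = 2.8 MHz.
2.8 MHz ≤ fs/2 = 13.2 MHz, appears at 2.8 MHz.
21.8 MHz > fs/2 = 13.2 MHz, folds to fs − 21.8 MHz = 4.6 MHz.
23.6 MHz and 29.2 MHz both map to 2.8 MHz.

2.8 MHz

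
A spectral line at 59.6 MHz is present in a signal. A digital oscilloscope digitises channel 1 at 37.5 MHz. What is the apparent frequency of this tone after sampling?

15.4 MHz

59.6 MHz mod fs = 22.1 MHz.
22.1 MHz > fs/2 = 18.75 MHz, folds to fs − 22.1 MHz = 15.4 MHz.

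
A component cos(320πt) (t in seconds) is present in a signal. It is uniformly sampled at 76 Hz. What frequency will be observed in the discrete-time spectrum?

ω = 320π rad/s → f = ω/(2π) = 160 Hz.
160 Hz mod fs = 8 Hz.
8 Hz ≤ fs/2 = 38 Hz, appears at 8 Hz.

8 Hz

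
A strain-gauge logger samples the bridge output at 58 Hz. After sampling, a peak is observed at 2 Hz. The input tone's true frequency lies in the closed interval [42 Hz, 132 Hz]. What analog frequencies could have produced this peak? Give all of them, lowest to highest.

Frequencies that alias to 2 Hz are k·fs ± 2 Hz for integer k ≥ 0.
k=0: 2 Hz.
k=1: 56 Hz, 60 Hz.
k=2: 114 Hz, 118 Hz.
k=3: 172 Hz, 176 Hz.
Within [42 Hz, 132 Hz]: 56 Hz, 60 Hz, 114 Hz, 118 Hz.

56 Hz, 60 Hz, 114 Hz, 118 Hz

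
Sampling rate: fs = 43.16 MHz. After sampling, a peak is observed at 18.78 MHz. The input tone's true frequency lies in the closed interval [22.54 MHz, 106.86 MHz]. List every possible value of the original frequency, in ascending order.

Frequencies that alias to 18.78 MHz are k·fs ± 18.78 MHz for integer k ≥ 0.
k=0: 18.78 MHz.
k=1: 24.38 MHz, 61.94 MHz.
k=2: 67.54 MHz, 105.1 MHz.
k=3: 110.7 MHz, 148.26 MHz.
Within [22.54 MHz, 106.86 MHz]: 24.38 MHz, 61.94 MHz, 67.54 MHz, 105.1 MHz.

24.38 MHz, 61.94 MHz, 67.54 MHz, 105.1 MHz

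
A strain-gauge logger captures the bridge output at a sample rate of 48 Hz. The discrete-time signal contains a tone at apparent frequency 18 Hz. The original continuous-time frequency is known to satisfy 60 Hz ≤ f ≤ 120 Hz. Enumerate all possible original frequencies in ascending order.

66 Hz, 78 Hz, 114 Hz

Frequencies that alias to 18 Hz are k·fs ± 18 Hz for integer k ≥ 0.
k=0: 18 Hz.
k=1: 30 Hz, 66 Hz.
k=2: 78 Hz, 114 Hz.
k=3: 126 Hz, 162 Hz.
Within [60 Hz, 120 Hz]: 66 Hz, 78 Hz, 114 Hz.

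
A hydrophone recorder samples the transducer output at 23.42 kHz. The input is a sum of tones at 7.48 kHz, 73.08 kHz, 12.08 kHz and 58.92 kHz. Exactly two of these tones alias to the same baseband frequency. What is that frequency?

11.34 kHz

fs/2 = 11.71 kHz.
7.48 kHz ≤ fs/2 = 11.71 kHz, passes unchanged.
73.08 kHz mod fs = 2.82 kHz.
2.82 kHz ≤ fs/2 = 11.71 kHz, appears at 2.82 kHz.
12.08 kHz > fs/2 = 11.71 kHz, folds to fs − 12.08 kHz = 11.34 kHz.
58.92 kHz mod fs = 12.08 kHz.
12.08 kHz > fs/2 = 11.71 kHz, folds to fs − 12.08 kHz = 11.34 kHz.
12.08 kHz and 58.92 kHz both map to 11.34 kHz.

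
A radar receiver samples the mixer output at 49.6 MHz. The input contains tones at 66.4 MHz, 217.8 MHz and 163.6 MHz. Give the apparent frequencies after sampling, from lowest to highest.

fs/2 = 24.8 MHz.
66.4 MHz mod fs = 16.8 MHz.
16.8 MHz ≤ fs/2 = 24.8 MHz, appears at 16.8 MHz.
217.8 MHz mod fs = 19.4 MHz.
19.4 MHz ≤ fs/2 = 24.8 MHz, appears at 19.4 MHz.
163.6 MHz mod fs = 14.8 MHz.
14.8 MHz ≤ fs/2 = 24.8 MHz, appears at 14.8 MHz.
Distinct values: {14.8 MHz, 16.8 MHz, 19.4 MHz}.

14.8 MHz, 16.8 MHz, 19.4 MHz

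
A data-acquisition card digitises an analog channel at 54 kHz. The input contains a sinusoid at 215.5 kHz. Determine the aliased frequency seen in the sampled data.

0.5 kHz

215.5 kHz mod fs = 53.5 kHz.
53.5 kHz > fs/2 = 27 kHz, folds to fs − 53.5 kHz = 0.5 kHz.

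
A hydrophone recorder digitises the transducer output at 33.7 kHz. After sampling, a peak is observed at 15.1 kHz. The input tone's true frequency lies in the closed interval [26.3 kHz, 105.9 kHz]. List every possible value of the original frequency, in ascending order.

48.8 kHz, 52.3 kHz, 82.5 kHz, 86 kHz

Frequencies that alias to 15.1 kHz are k·fs ± 15.1 kHz for integer k ≥ 0.
k=0: 15.1 kHz.
k=1: 18.6 kHz, 48.8 kHz.
k=2: 52.3 kHz, 82.5 kHz.
k=3: 86 kHz, 116.2 kHz.
k=4: 119.7 kHz, 149.9 kHz.
Within [26.3 kHz, 105.9 kHz]: 48.8 kHz, 52.3 kHz, 82.5 kHz, 86 kHz.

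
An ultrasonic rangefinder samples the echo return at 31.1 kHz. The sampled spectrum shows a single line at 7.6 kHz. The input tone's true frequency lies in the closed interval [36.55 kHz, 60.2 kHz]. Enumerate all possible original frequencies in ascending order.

38.7 kHz, 54.6 kHz

Frequencies that alias to 7.6 kHz are k·fs ± 7.6 kHz for integer k ≥ 0.
k=0: 7.6 kHz.
k=1: 23.5 kHz, 38.7 kHz.
k=2: 54.6 kHz, 69.8 kHz.
k=3: 85.7 kHz, 100.9 kHz.
Within [36.55 kHz, 60.2 kHz]: 38.7 kHz, 54.6 kHz.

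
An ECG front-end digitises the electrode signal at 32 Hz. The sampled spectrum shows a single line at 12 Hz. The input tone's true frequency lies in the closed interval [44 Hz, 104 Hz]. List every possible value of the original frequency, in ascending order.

Frequencies that alias to 12 Hz are k·fs ± 12 Hz for integer k ≥ 0.
k=0: 12 Hz.
k=1: 20 Hz, 44 Hz.
k=2: 52 Hz, 76 Hz.
k=3: 84 Hz, 108 Hz.
k=4: 116 Hz, 140 Hz.
Within [44 Hz, 104 Hz]: 44 Hz, 52 Hz, 76 Hz, 84 Hz.

44 Hz, 52 Hz, 76 Hz, 84 Hz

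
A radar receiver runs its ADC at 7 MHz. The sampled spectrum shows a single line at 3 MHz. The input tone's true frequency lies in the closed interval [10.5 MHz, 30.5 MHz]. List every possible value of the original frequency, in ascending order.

Frequencies that alias to 3 MHz are k·fs ± 3 MHz for integer k ≥ 0.
k=0: 3 MHz.
k=1: 4 MHz, 10 MHz.
k=2: 11 MHz, 17 MHz.
k=3: 18 MHz, 24 MHz.
k=4: 25 MHz, 31 MHz.
k=5: 32 MHz, 38 MHz.
Within [10.5 MHz, 30.5 MHz]: 11 MHz, 17 MHz, 18 MHz, 24 MHz, 25 MHz.

11 MHz, 17 MHz, 18 MHz, 24 MHz, 25 MHz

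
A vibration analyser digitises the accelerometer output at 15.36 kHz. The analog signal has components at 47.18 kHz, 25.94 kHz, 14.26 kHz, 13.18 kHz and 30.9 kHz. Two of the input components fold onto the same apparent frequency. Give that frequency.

1.1 kHz

fs/2 = 7.68 kHz.
47.18 kHz mod fs = 1.1 kHz.
1.1 kHz ≤ fs/2 = 7.68 kHz, appears at 1.1 kHz.
25.94 kHz mod fs = 10.58 kHz.
10.58 kHz > fs/2 = 7.68 kHz, folds to fs − 10.58 kHz = 4.78 kHz.
14.26 kHz > fs/2 = 7.68 kHz, folds to fs − 14.26 kHz = 1.1 kHz.
13.18 kHz > fs/2 = 7.68 kHz, folds to fs − 13.18 kHz = 2.18 kHz.
30.9 kHz mod fs = 0.18 kHz.
0.18 kHz ≤ fs/2 = 7.68 kHz, appears at 0.18 kHz.
14.26 kHz and 47.18 kHz both map to 1.1 kHz.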